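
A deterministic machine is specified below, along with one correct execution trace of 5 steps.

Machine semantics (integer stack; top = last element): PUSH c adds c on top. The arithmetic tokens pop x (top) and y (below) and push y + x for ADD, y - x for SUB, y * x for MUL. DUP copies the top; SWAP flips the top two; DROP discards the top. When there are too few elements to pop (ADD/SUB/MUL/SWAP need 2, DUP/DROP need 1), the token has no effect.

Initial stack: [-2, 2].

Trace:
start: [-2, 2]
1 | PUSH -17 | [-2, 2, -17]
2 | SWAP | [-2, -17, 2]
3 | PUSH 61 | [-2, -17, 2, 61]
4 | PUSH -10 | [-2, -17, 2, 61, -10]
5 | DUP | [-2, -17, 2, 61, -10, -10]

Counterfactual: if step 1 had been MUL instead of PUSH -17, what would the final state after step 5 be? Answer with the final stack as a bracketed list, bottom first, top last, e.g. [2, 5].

[-4, 61, -10, -10]

(re-executing from step 1 with the substitution; state before step 1: [-2, 2])
1 | MUL | [-4]
2 | SWAP | [-4]
3 | PUSH 61 | [-4, 61]
4 | PUSH -10 | [-4, 61, -10]
5 | DUP | [-4, 61, -10, -10]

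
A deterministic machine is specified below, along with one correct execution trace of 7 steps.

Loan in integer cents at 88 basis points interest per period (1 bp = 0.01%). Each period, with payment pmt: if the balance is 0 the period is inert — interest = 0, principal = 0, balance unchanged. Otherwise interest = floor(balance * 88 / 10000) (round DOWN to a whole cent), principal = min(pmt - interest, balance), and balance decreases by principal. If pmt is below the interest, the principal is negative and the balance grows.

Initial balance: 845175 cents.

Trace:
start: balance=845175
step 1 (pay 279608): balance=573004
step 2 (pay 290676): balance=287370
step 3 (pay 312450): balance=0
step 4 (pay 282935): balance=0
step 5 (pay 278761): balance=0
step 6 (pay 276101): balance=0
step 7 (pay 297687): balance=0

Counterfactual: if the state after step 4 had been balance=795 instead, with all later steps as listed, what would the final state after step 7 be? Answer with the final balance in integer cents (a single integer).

state after step 4 := balance=795
step 5 (pay 278761): balance=0
step 6 (pay 276101): balance=0
step 7 (pay 297687): balance=0

0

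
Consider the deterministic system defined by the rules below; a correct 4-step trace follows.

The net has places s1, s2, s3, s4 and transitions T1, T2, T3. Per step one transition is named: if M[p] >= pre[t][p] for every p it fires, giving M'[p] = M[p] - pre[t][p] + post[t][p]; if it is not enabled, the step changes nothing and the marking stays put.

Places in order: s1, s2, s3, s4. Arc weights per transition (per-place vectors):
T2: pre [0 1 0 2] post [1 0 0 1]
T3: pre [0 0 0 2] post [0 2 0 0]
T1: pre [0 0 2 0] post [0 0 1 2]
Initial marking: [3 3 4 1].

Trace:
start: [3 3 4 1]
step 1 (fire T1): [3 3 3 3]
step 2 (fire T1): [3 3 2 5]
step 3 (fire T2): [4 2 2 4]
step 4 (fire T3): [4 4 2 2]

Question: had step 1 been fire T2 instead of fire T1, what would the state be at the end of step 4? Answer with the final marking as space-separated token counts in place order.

4 4 3 0

(re-executing from step 1 with the substitution; state before step 1: [3 3 4 1])
step 1 (fire T2): [3 3 4 1]
step 2 (fire T1): [3 3 3 3]
step 3 (fire T2): [4 2 3 2]
step 4 (fire T3): [4 4 3 0]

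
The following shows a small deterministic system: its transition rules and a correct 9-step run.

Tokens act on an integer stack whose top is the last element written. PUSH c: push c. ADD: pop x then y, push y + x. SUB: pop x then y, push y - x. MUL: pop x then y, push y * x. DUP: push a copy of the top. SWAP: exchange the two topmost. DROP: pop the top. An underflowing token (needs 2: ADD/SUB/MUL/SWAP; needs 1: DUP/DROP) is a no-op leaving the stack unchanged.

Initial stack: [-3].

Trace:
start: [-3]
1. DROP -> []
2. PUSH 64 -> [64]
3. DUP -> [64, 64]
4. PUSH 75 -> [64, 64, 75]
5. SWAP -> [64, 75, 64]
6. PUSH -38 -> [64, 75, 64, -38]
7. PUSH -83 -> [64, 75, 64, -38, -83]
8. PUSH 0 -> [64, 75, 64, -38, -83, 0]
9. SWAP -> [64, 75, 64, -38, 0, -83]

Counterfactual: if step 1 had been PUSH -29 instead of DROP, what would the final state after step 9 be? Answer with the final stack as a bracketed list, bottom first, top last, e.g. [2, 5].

[-3, -29, 64, 75, 64, -38, 0, -83]

(re-executing from step 1 with the substitution; state before step 1: [-3])
1. PUSH -29 -> [-3, -29]
2. PUSH 64 -> [-3, -29, 64]
3. DUP -> [-3, -29, 64, 64]
4. PUSH 75 -> [-3, -29, 64, 64, 75]
5. SWAP -> [-3, -29, 64, 75, 64]
6. PUSH -38 -> [-3, -29, 64, 75, 64, -38]
7. PUSH -83 -> [-3, -29, 64, 75, 64, -38, -83]
8. PUSH 0 -> [-3, -29, 64, 75, 64, -38, -83, 0]
9. SWAP -> [-3, -29, 64, 75, 64, -38, 0, -83]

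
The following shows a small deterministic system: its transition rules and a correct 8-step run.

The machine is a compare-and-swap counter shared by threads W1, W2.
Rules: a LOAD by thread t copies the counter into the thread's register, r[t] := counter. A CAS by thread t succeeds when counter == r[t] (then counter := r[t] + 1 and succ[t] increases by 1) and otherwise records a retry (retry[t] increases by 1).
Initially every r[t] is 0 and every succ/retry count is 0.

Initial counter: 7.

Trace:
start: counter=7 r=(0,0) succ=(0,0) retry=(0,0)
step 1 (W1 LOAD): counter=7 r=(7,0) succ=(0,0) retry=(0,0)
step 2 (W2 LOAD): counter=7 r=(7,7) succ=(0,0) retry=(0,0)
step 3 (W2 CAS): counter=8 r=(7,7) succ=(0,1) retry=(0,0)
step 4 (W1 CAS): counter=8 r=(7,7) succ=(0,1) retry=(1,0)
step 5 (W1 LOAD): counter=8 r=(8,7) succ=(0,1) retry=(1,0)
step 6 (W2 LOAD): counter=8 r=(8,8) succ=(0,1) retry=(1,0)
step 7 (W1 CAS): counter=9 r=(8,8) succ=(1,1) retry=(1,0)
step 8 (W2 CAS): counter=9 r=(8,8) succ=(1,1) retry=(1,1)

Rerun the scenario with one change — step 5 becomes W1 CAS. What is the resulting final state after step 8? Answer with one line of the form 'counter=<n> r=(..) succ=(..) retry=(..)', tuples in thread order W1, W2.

(re-executing from step 5 with the substitution; state before step 5: counter=8 r=(7,7) succ=(0,1) retry=(1,0))
step 5 (W1 CAS): counter=8 r=(7,7) succ=(0,1) retry=(2,0)
step 6 (W2 LOAD): counter=8 r=(7,8) succ=(0,1) retry=(2,0)
step 7 (W1 CAS): counter=8 r=(7,8) succ=(0,1) retry=(3,0)
step 8 (W2 CAS): counter=9 r=(7,8) succ=(0,2) retry=(3,0)

counter=9 r=(7,8) succ=(0,2) retry=(3,0)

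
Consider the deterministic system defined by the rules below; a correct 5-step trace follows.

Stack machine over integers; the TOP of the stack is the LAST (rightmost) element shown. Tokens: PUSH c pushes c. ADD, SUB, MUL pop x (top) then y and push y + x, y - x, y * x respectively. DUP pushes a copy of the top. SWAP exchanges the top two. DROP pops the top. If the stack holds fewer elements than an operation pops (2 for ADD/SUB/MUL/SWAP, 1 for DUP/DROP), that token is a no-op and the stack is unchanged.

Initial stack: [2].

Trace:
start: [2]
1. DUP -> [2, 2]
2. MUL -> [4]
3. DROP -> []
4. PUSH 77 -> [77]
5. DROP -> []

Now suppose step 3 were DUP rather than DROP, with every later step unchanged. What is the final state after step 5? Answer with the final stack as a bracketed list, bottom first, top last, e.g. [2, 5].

[4, 4]

(re-executing from step 3 with the substitution; state before step 3: [4])
3. DUP -> [4, 4]
4. PUSH 77 -> [4, 4, 77]
5. DROP -> [4, 4]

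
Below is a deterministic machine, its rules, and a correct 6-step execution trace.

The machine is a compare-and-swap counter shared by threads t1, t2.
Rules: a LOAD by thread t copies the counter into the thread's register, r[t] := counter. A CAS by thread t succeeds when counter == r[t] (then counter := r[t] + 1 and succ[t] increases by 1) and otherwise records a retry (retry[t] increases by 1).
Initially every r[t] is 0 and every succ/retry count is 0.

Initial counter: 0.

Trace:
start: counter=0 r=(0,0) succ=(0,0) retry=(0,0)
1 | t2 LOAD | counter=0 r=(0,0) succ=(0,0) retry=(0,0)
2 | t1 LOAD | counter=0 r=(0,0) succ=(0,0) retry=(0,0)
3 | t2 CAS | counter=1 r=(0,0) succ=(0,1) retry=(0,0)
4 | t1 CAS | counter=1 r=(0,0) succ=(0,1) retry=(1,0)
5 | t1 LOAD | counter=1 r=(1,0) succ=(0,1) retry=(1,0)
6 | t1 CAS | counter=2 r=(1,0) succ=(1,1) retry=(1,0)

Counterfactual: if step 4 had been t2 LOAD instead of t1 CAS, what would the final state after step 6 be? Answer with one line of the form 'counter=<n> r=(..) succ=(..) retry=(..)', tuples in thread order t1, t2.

counter=2 r=(1,1) succ=(1,1) retry=(0,0)

(re-executing from step 4 with the substitution; state before step 4: counter=1 r=(0,0) succ=(0,1) retry=(0,0))
4 | t2 LOAD | counter=1 r=(0,1) succ=(0,1) retry=(0,0)
5 | t1 LOAD | counter=1 r=(1,1) succ=(0,1) retry=(0,0)
6 | t1 CAS | counter=2 r=(1,1) succ=(1,1) retry=(0,0)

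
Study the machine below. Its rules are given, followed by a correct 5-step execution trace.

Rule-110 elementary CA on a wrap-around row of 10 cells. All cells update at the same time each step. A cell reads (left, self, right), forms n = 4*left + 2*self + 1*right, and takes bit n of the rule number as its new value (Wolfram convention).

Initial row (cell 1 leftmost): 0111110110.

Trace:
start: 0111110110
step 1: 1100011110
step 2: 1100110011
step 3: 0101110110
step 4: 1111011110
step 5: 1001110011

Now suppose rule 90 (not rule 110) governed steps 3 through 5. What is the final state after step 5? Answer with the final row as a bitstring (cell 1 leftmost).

(re-executing steps 3..5 under rule 90; state before step 3: 1100110011)
step 3: 0111111110
step 4: 1100000011
step 5: 0110000110

0110000110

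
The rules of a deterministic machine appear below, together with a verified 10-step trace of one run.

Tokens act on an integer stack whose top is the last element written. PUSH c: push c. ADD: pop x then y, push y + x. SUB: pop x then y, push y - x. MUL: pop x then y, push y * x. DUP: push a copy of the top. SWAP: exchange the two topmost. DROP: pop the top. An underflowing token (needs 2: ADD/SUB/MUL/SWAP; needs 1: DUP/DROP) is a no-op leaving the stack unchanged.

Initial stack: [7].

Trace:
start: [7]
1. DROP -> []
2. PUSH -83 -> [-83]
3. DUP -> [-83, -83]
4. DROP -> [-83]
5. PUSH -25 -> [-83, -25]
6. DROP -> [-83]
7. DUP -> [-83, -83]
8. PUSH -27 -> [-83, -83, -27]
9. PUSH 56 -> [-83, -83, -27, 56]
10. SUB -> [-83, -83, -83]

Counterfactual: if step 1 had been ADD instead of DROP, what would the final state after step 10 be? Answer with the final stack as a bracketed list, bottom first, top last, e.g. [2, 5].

[7, -83, -83, -83]

(re-executing from step 1 with the substitution; state before step 1: [7])
1. ADD -> [7]
2. PUSH -83 -> [7, -83]
3. DUP -> [7, -83, -83]
4. DROP -> [7, -83]
5. PUSH -25 -> [7, -83, -25]
6. DROP -> [7, -83]
7. DUP -> [7, -83, -83]
8. PUSH -27 -> [7, -83, -83, -27]
9. PUSH 56 -> [7, -83, -83, -27, 56]
10. SUB -> [7, -83, -83, -83]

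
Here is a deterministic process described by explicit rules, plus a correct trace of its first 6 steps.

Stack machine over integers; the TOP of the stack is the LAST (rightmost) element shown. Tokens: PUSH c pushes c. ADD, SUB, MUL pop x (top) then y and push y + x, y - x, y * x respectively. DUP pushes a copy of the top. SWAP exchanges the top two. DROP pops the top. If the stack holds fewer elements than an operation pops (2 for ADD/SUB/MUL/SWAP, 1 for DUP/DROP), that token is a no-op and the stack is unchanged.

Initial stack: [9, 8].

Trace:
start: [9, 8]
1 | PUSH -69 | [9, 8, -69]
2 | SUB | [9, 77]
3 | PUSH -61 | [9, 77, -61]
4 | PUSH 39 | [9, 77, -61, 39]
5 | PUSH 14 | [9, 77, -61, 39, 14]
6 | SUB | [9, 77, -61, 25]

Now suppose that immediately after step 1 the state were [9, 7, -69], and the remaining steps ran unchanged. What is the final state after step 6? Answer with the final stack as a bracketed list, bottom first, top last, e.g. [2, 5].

[9, 76, -61, 25]

state after step 1 := [9, 7, -69]
2 | SUB | [9, 76]
3 | PUSH -61 | [9, 76, -61]
4 | PUSH 39 | [9, 76, -61, 39]
5 | PUSH 14 | [9, 76, -61, 39, 14]
6 | SUB | [9, 76, -61, 25]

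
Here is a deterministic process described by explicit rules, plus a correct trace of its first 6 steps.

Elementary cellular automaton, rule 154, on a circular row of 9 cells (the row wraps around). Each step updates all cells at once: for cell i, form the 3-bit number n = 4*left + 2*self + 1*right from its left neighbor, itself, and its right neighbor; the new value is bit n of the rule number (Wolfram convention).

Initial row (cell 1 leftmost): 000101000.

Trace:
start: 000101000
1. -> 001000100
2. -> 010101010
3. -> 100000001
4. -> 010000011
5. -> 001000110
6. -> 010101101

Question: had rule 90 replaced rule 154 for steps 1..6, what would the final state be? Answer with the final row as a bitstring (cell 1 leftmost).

111101111

(re-executing steps 1..6 under rule 90; state before step 1: 000101000)
1. -> 001000100
2. -> 010101010
3. -> 100000001
4. -> 110000011
5. -> 011000110
6. -> 111101111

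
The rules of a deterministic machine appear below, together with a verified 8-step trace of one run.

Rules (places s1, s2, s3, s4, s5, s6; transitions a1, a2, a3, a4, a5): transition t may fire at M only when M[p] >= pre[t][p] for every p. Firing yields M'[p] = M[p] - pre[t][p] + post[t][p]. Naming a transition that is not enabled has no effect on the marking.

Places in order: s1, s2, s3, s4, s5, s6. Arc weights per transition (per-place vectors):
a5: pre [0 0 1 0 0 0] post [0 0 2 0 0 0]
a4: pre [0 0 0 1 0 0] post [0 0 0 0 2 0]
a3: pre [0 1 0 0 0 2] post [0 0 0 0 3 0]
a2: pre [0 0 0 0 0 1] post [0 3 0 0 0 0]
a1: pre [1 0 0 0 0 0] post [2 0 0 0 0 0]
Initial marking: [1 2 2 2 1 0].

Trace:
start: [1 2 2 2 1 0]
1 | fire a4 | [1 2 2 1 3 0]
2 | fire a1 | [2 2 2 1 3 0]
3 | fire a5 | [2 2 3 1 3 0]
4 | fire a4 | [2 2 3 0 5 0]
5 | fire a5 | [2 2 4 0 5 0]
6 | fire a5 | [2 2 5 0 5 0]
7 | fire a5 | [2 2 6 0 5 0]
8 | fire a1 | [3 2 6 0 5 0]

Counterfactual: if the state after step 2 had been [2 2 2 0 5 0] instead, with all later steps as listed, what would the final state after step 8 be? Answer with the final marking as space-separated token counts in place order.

state after step 2 := [2 2 2 0 5 0]
3 | fire a5 | [2 2 3 0 5 0]
4 | fire a4 | [2 2 3 0 5 0]
5 | fire a5 | [2 2 4 0 5 0]
6 | fire a5 | [2 2 5 0 5 0]
7 | fire a5 | [2 2 6 0 5 0]
8 | fire a1 | [3 2 6 0 5 0]

3 2 6 0 5 0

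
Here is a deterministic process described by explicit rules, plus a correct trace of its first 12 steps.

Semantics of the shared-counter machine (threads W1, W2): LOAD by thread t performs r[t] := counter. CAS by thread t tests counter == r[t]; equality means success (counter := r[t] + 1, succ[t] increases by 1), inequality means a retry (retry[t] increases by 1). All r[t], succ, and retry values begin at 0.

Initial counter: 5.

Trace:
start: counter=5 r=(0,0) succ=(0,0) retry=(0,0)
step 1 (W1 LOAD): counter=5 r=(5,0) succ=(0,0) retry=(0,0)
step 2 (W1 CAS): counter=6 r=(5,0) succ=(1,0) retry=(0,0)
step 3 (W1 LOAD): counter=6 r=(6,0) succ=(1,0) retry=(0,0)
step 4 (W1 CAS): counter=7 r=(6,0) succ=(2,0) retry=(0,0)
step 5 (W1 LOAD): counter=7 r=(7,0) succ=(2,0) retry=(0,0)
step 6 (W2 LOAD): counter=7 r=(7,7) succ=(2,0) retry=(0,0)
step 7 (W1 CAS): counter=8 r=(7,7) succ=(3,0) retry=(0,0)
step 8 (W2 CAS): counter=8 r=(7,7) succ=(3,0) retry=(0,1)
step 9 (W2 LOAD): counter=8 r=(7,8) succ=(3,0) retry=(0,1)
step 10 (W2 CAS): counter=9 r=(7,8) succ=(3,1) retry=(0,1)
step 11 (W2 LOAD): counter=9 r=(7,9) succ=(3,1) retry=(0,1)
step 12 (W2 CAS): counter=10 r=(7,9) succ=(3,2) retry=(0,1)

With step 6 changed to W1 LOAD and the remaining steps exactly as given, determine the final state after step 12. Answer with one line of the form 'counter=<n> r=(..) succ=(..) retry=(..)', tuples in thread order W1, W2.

counter=10 r=(7,9) succ=(3,2) retry=(0,1)

(re-executing from step 6 with the substitution; state before step 6: counter=7 r=(7,0) succ=(2,0) retry=(0,0))
step 6 (W1 LOAD): counter=7 r=(7,0) succ=(2,0) retry=(0,0)
step 7 (W1 CAS): counter=8 r=(7,0) succ=(3,0) retry=(0,0)
step 8 (W2 CAS): counter=8 r=(7,0) succ=(3,0) retry=(0,1)
step 9 (W2 LOAD): counter=8 r=(7,8) succ=(3,0) retry=(0,1)
step 10 (W2 CAS): counter=9 r=(7,8) succ=(3,1) retry=(0,1)
step 11 (W2 LOAD): counter=9 r=(7,9) succ=(3,1) retry=(0,1)
step 12 (W2 CAS): counter=10 r=(7,9) succ=(3,2) retry=(0,1)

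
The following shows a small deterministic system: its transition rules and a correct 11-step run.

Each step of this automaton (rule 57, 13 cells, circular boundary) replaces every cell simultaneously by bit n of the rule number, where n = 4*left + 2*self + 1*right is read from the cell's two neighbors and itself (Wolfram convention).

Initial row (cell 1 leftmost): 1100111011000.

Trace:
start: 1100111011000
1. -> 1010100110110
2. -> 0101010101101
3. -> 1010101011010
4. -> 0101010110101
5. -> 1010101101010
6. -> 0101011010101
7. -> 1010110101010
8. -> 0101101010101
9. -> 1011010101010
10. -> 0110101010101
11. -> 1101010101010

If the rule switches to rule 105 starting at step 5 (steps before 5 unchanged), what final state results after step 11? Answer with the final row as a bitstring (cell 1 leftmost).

1010001111000

(re-executing steps 5..11 under rule 105; state before step 5: 0101010110101)
5. -> 1010101111010
6. -> 0101011001101
7. -> 1010111001110
8. -> 0101101001011
9. -> 1011110000111
10. -> 1110010110100
11. -> 1010001111000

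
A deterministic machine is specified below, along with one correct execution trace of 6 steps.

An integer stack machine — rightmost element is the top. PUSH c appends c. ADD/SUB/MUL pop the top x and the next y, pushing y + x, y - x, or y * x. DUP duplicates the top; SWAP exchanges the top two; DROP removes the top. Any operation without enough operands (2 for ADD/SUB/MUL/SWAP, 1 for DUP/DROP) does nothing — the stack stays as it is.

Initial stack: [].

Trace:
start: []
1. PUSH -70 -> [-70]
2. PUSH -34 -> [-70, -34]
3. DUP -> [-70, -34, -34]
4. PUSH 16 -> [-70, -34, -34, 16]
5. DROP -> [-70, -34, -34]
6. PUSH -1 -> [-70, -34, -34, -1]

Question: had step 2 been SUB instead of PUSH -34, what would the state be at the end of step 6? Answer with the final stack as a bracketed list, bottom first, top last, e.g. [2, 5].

(re-executing from step 2 with the substitution; state before step 2: [-70])
2. SUB -> [-70]
3. DUP -> [-70, -70]
4. PUSH 16 -> [-70, -70, 16]
5. DROP -> [-70, -70]
6. PUSH -1 -> [-70, -70, -1]

[-70, -70, -1]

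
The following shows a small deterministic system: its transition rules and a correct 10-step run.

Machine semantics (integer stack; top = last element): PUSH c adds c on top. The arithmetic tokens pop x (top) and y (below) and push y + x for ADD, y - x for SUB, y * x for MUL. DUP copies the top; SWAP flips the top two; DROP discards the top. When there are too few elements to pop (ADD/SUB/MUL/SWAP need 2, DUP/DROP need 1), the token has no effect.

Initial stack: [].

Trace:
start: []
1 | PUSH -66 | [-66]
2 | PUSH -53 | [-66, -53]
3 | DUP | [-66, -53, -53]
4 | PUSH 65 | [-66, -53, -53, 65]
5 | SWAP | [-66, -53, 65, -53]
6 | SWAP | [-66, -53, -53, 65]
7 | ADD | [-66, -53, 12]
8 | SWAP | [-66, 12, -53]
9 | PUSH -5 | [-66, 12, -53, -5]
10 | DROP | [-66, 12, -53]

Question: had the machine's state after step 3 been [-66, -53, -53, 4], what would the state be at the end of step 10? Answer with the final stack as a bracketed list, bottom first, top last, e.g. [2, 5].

state after step 3 := [-66, -53, -53, 4]
4 | PUSH 65 | [-66, -53, -53, 4, 65]
5 | SWAP | [-66, -53, -53, 65, 4]
6 | SWAP | [-66, -53, -53, 4, 65]
7 | ADD | [-66, -53, -53, 69]
8 | SWAP | [-66, -53, 69, -53]
9 | PUSH -5 | [-66, -53, 69, -53, -5]
10 | DROP | [-66, -53, 69, -53]

[-66, -53, 69, -53]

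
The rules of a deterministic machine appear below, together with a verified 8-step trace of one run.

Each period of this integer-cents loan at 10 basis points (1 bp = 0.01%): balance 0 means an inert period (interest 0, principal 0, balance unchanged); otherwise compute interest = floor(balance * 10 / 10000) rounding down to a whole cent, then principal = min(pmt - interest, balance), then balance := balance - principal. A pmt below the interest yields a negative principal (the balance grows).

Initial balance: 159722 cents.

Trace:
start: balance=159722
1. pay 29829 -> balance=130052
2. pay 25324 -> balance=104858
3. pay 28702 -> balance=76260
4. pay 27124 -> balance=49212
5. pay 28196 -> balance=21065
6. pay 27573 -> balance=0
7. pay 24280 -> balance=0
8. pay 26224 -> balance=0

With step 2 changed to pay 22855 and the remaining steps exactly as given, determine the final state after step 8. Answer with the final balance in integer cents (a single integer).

(re-executing from step 2 with the substitution; state before step 2: balance=130052)
2. pay 22855 -> balance=107327
3. pay 28702 -> balance=78732
4. pay 27124 -> balance=51686
5. pay 28196 -> balance=23541
6. pay 27573 -> balance=0
7. pay 24280 -> balance=0
8. pay 26224 -> balance=0

0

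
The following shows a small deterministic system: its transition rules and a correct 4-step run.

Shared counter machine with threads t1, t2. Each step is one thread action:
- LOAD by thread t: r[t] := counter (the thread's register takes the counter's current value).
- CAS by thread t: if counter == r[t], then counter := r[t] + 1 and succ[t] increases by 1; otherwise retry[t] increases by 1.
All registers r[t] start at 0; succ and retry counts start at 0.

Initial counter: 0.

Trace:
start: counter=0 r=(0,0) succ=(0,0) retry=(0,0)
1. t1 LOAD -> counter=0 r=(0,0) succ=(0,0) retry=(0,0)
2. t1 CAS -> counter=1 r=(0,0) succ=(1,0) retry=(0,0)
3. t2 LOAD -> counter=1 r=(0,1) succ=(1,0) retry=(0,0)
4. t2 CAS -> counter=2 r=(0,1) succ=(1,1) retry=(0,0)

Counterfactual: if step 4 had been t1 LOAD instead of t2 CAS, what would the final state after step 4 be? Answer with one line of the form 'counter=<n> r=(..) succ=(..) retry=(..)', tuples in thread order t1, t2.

(re-executing from step 4 with the substitution; state before step 4: counter=1 r=(0,1) succ=(1,0) retry=(0,0))
4. t1 LOAD -> counter=1 r=(1,1) succ=(1,0) retry=(0,0)

counter=1 r=(1,1) succ=(1,0) retry=(0,0)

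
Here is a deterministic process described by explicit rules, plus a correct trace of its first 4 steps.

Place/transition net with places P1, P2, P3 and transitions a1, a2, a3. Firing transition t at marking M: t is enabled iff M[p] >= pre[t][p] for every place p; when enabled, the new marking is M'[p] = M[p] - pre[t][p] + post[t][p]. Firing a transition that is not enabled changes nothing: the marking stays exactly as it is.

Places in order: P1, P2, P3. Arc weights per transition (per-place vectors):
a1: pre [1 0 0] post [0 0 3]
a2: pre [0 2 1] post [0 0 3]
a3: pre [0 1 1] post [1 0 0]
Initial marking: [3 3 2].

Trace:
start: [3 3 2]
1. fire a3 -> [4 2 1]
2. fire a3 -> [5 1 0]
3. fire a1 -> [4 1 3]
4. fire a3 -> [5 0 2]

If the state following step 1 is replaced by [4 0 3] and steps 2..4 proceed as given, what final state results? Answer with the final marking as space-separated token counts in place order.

3 0 6

state after step 1 := [4 0 3]
2. fire a3 -> [4 0 3]
3. fire a1 -> [3 0 6]
4. fire a3 -> [3 0 6]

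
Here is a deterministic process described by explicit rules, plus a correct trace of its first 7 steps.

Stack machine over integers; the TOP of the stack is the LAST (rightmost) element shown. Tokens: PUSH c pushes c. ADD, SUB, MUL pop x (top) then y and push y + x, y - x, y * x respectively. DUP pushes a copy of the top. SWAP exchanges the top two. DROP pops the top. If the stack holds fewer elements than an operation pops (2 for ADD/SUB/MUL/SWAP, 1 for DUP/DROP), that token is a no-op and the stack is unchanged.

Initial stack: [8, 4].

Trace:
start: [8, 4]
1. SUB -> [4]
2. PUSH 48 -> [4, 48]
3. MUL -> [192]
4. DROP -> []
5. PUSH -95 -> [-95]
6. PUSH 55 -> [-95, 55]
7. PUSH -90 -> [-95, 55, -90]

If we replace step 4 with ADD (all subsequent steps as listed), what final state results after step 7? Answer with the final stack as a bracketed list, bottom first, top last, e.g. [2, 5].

[192, -95, 55, -90]

(re-executing from step 4 with the substitution; state before step 4: [192])
4. ADD -> [192]
5. PUSH -95 -> [192, -95]
6. PUSH 55 -> [192, -95, 55]
7. PUSH -90 -> [192, -95, 55, -90]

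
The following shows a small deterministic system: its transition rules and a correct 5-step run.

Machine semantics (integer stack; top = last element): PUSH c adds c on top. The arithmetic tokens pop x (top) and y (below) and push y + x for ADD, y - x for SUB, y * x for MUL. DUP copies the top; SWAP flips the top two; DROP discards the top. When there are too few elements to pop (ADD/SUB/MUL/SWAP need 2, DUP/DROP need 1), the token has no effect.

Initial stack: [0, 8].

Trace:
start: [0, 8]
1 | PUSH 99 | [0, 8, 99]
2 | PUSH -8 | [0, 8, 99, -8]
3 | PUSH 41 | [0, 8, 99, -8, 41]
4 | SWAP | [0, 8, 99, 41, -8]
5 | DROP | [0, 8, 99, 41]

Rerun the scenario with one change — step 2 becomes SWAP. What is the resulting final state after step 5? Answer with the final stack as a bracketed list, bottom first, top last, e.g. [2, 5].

[0, 99, 41]

(re-executing from step 2 with the substitution; state before step 2: [0, 8, 99])
2 | SWAP | [0, 99, 8]
3 | PUSH 41 | [0, 99, 8, 41]
4 | SWAP | [0, 99, 41, 8]
5 | DROP | [0, 99, 41]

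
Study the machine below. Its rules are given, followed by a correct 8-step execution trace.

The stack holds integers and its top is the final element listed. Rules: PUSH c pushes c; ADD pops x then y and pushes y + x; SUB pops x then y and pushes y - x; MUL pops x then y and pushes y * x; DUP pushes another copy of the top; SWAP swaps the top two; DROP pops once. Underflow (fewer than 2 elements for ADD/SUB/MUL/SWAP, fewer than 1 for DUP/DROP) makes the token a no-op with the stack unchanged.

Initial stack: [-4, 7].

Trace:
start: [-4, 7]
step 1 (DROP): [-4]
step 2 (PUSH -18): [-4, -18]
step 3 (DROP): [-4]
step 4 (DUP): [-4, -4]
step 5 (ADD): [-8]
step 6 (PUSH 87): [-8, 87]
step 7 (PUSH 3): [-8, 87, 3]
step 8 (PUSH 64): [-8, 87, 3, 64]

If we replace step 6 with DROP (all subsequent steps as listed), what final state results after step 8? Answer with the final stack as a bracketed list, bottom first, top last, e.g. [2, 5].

(re-executing from step 6 with the substitution; state before step 6: [-8])
step 6 (DROP): []
step 7 (PUSH 3): [3]
step 8 (PUSH 64): [3, 64]

[3, 64]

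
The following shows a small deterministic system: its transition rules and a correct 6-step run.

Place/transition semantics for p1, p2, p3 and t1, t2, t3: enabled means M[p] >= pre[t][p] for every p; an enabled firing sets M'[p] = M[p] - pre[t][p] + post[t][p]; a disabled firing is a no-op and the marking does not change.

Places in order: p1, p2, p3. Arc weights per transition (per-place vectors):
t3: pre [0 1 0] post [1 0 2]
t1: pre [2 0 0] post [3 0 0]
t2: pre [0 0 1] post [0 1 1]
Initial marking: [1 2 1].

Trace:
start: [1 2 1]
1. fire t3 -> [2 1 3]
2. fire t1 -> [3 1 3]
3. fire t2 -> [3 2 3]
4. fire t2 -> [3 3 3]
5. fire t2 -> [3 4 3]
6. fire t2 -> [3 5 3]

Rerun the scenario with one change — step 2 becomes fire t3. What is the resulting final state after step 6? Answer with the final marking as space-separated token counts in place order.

(re-executing from step 2 with the substitution; state before step 2: [2 1 3])
2. fire t3 -> [3 0 5]
3. fire t2 -> [3 1 5]
4. fire t2 -> [3 2 5]
5. fire t2 -> [3 3 5]
6. fire t2 -> [3 4 5]

3 4 5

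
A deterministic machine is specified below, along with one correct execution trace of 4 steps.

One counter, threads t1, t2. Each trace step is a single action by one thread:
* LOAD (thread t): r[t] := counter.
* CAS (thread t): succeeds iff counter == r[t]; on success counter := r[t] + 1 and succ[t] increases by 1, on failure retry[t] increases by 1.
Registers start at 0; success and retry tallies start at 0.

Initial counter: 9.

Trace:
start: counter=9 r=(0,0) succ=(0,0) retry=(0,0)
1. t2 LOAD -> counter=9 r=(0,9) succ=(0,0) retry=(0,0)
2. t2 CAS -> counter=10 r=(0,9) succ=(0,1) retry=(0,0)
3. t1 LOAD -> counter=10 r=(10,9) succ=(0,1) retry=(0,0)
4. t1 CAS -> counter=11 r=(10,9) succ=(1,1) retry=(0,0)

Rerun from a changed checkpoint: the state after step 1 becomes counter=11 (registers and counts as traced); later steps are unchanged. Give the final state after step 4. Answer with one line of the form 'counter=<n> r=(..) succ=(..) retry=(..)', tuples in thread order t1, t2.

state after step 1 := counter=11 r=(0,9) succ=(0,0) retry=(0,0)
2. t2 CAS -> counter=11 r=(0,9) succ=(0,0) retry=(0,1)
3. t1 LOAD -> counter=11 r=(11,9) succ=(0,0) retry=(0,1)
4. t1 CAS -> counter=12 r=(11,9) succ=(1,0) retry=(0,1)

counter=12 r=(11,9) succ=(1,0) retry=(0,1)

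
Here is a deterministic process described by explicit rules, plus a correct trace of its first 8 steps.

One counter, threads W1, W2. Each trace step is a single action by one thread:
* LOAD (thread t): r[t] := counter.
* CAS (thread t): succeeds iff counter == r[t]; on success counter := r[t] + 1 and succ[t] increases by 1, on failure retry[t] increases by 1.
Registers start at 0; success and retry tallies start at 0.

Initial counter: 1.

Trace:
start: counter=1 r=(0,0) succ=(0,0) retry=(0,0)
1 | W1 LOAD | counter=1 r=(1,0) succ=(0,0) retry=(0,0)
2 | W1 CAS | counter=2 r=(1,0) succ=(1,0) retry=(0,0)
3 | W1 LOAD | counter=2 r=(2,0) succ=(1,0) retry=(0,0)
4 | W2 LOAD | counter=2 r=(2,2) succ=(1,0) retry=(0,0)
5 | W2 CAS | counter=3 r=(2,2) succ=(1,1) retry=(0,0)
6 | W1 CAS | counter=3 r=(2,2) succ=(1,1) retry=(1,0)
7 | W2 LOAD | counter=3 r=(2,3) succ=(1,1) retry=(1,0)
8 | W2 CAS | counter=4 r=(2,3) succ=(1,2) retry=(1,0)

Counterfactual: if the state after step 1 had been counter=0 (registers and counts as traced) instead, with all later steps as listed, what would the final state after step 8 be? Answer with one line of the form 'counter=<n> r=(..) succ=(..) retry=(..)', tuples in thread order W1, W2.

state after step 1 := counter=0 r=(1,0) succ=(0,0) retry=(0,0)
2 | W1 CAS | counter=0 r=(1,0) succ=(0,0) retry=(1,0)
3 | W1 LOAD | counter=0 r=(0,0) succ=(0,0) retry=(1,0)
4 | W2 LOAD | counter=0 r=(0,0) succ=(0,0) retry=(1,0)
5 | W2 CAS | counter=1 r=(0,0) succ=(0,1) retry=(1,0)
6 | W1 CAS | counter=1 r=(0,0) succ=(0,1) retry=(2,0)
7 | W2 LOAD | counter=1 r=(0,1) succ=(0,1) retry=(2,0)
8 | W2 CAS | counter=2 r=(0,1) succ=(0,2) retry=(2,0)

counter=2 r=(0,1) succ=(0,2) retry=(2,0)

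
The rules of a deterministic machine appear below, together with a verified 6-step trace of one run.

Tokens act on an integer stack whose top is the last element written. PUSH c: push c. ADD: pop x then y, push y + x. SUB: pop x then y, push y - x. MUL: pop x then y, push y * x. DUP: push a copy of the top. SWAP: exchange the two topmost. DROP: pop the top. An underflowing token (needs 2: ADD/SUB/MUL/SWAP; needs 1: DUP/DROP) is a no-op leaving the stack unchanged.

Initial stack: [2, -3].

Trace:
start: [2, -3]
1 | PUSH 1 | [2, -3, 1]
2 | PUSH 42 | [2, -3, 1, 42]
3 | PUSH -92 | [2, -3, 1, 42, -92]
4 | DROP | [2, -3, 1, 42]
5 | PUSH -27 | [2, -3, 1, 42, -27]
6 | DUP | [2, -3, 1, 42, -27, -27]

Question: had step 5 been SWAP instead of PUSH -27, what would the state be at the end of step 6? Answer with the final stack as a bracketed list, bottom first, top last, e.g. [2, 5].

[2, -3, 42, 1, 1]

(re-executing from step 5 with the substitution; state before step 5: [2, -3, 1, 42])
5 | SWAP | [2, -3, 42, 1]
6 | DUP | [2, -3, 42, 1, 1]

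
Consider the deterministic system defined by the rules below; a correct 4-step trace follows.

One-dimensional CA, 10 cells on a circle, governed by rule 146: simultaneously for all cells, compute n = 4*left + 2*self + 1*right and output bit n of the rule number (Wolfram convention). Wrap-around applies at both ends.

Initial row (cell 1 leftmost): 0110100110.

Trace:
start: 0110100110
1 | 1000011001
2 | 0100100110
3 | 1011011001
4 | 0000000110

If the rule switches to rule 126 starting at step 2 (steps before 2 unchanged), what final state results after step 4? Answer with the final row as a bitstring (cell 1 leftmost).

(re-executing steps 2..4 under rule 126; state before step 2: 1000011001)
2 | 1100111111
3 | 0111100000
4 | 1100110000

1100110000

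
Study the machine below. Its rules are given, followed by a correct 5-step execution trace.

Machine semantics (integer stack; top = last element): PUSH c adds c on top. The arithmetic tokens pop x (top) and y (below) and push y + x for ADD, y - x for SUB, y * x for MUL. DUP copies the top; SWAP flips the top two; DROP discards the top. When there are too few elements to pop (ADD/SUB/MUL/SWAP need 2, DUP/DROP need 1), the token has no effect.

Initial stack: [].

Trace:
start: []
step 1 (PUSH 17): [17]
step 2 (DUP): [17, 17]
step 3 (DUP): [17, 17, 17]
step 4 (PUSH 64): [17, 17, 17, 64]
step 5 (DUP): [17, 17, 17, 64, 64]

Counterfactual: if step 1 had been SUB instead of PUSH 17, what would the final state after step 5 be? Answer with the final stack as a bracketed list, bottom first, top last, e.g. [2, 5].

(re-executing from step 1 with the substitution; state before step 1: [])
step 1 (SUB): []
step 2 (DUP): []
step 3 (DUP): []
step 4 (PUSH 64): [64]
step 5 (DUP): [64, 64]

[64, 64]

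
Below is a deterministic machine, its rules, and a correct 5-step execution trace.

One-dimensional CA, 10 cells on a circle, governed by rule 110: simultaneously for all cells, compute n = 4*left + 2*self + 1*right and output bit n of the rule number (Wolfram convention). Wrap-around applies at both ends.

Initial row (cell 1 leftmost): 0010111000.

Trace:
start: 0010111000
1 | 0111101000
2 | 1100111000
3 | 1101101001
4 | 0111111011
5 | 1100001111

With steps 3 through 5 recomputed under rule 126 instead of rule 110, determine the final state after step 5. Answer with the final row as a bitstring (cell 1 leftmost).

(re-executing steps 3..5 under rule 126; state before step 3: 1100111000)
3 | 1111101101
4 | 0000111111
5 | 1001100001

1001100001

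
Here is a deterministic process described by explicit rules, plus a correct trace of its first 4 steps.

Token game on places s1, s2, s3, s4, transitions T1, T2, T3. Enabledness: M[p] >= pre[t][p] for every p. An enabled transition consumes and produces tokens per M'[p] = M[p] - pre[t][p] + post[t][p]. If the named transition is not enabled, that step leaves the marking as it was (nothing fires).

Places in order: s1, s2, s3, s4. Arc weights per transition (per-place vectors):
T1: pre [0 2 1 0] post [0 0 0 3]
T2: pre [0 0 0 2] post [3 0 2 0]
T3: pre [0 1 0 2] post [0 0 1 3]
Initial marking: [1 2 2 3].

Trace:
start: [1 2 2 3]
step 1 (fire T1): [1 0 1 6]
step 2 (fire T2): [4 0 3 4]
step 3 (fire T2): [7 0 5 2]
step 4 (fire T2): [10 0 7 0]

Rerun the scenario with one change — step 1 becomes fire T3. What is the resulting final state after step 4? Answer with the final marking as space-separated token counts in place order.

(re-executing from step 1 with the substitution; state before step 1: [1 2 2 3])
step 1 (fire T3): [1 1 3 4]
step 2 (fire T2): [4 1 5 2]
step 3 (fire T2): [7 1 7 0]
step 4 (fire T2): [7 1 7 0]

7 1 7 0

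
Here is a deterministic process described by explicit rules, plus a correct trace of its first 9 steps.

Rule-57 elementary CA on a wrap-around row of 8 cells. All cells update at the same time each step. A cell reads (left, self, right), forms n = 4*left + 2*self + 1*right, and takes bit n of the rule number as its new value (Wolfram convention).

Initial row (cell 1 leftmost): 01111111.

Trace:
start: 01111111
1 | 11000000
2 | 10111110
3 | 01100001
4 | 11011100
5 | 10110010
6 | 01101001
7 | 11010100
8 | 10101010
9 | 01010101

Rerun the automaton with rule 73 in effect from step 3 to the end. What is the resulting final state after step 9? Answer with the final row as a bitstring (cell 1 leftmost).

(re-executing steps 3..9 under rule 73; state before step 3: 10111110)
3 | 00100010
4 | 10001000
5 | 00100010
6 | 10001000
7 | 00100010
8 | 10001000
9 | 00100010

00100010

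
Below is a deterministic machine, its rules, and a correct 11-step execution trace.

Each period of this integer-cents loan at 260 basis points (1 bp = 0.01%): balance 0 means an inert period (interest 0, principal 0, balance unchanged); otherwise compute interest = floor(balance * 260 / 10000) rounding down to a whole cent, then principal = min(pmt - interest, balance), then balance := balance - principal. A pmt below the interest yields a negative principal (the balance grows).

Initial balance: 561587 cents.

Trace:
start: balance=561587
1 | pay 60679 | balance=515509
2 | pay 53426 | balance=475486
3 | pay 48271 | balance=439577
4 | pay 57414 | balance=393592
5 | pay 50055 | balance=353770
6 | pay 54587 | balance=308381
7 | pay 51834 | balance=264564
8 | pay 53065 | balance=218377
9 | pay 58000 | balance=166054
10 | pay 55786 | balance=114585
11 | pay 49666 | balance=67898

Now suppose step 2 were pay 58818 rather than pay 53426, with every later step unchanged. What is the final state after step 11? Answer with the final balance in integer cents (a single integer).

61105

(re-executing from step 2 with the substitution; state before step 2: balance=515509)
2 | pay 58818 | balance=470094
3 | pay 48271 | balance=434045
4 | pay 57414 | balance=387916
5 | pay 50055 | balance=347946
6 | pay 54587 | balance=302405
7 | pay 51834 | balance=258433
8 | pay 53065 | balance=212087
9 | pay 58000 | balance=159601
10 | pay 55786 | balance=107964
11 | pay 49666 | balance=61105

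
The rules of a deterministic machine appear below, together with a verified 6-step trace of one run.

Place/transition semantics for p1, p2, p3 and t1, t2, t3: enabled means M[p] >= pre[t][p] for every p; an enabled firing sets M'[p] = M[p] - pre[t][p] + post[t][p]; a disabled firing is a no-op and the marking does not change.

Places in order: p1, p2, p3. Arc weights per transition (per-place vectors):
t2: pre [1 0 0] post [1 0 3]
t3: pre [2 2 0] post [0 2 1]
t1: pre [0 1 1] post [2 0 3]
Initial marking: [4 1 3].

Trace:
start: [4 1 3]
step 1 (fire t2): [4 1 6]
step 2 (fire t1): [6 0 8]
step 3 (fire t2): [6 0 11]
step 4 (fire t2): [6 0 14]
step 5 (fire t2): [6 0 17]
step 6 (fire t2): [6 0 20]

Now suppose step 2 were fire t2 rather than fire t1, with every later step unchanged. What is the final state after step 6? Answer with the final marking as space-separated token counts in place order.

4 1 21

(re-executing from step 2 with the substitution; state before step 2: [4 1 6])
step 2 (fire t2): [4 1 9]
step 3 (fire t2): [4 1 12]
step 4 (fire t2): [4 1 15]
step 5 (fire t2): [4 1 18]
step 6 (fire t2): [4 1 21]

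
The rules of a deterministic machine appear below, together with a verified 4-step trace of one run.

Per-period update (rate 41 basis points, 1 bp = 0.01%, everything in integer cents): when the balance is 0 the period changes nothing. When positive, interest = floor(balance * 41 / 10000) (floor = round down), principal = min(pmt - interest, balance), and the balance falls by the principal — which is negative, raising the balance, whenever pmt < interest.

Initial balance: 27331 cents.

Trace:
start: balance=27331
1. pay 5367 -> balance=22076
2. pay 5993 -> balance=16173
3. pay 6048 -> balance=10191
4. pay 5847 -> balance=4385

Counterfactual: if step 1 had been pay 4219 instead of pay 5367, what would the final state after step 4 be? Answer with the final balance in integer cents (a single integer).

5548

(re-executing from step 1 with the substitution; state before step 1: balance=27331)
1. pay 4219 -> balance=23224
2. pay 5993 -> balance=17326
3. pay 6048 -> balance=11349
4. pay 5847 -> balance=5548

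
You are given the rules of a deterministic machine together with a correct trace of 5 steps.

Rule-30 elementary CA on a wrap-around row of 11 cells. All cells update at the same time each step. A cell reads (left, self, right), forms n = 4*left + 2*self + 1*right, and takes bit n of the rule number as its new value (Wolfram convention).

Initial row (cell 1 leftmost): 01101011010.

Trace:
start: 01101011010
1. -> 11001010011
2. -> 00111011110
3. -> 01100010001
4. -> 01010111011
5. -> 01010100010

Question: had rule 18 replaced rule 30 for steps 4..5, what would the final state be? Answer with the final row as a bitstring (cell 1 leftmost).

00100000001

(re-executing steps 4..5 under rule 18; state before step 4: 01100010001)
4. -> 00010101010
5. -> 00100000001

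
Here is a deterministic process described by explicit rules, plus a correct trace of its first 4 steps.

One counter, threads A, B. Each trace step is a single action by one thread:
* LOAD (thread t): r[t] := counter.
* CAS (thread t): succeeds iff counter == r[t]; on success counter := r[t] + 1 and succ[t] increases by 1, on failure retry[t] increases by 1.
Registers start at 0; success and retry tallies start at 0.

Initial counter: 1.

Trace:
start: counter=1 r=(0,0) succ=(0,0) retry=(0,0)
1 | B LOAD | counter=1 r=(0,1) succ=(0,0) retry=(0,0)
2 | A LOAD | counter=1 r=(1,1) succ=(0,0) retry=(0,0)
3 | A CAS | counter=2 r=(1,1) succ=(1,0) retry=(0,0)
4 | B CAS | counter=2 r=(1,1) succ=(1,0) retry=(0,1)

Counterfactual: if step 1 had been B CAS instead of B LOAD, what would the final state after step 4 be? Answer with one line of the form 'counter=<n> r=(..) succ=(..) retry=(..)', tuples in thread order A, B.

counter=2 r=(1,0) succ=(1,0) retry=(0,2)

(re-executing from step 1 with the substitution; state before step 1: counter=1 r=(0,0) succ=(0,0) retry=(0,0))
1 | B CAS | counter=1 r=(0,0) succ=(0,0) retry=(0,1)
2 | A LOAD | counter=1 r=(1,0) succ=(0,0) retry=(0,1)
3 | A CAS | counter=2 r=(1,0) succ=(1,0) retry=(0,1)
4 | B CAS | counter=2 r=(1,0) succ=(1,0) retry=(0,2)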